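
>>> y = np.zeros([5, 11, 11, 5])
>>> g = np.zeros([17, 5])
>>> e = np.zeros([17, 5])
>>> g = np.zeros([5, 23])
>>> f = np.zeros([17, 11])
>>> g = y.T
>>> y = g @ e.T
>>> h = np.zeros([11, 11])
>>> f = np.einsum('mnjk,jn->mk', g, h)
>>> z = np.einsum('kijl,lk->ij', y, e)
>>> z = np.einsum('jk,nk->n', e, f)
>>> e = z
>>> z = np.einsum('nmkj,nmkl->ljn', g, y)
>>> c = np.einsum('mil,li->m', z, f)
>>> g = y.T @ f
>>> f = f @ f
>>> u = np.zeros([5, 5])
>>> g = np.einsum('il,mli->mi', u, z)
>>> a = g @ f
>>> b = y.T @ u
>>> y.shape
(5, 11, 11, 17)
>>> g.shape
(17, 5)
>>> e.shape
(5,)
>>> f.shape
(5, 5)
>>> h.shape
(11, 11)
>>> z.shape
(17, 5, 5)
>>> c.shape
(17,)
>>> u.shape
(5, 5)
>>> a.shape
(17, 5)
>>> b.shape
(17, 11, 11, 5)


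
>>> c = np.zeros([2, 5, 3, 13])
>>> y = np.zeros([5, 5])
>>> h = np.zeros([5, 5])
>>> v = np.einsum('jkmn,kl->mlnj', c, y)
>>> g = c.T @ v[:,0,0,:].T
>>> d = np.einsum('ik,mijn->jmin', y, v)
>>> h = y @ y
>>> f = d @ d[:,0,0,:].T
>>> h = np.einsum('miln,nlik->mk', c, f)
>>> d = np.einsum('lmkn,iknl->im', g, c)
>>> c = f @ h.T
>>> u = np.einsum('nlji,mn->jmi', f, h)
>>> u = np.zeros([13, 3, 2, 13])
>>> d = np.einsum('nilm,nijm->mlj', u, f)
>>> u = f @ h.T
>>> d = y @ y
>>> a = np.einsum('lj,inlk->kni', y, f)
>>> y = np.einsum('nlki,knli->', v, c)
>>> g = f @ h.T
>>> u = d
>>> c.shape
(13, 3, 5, 2)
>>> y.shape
()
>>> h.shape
(2, 13)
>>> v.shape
(3, 5, 13, 2)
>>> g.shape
(13, 3, 5, 2)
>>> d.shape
(5, 5)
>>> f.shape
(13, 3, 5, 13)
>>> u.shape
(5, 5)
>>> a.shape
(13, 3, 13)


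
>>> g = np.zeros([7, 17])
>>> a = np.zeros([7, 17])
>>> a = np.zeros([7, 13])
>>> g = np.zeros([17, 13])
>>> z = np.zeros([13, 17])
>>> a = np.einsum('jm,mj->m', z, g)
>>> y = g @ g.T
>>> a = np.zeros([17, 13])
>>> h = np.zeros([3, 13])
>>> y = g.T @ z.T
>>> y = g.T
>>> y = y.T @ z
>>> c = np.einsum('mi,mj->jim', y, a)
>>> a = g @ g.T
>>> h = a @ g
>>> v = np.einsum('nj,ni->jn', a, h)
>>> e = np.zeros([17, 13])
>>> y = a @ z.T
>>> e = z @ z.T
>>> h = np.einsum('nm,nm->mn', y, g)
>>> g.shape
(17, 13)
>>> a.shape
(17, 17)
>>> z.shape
(13, 17)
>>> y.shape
(17, 13)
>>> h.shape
(13, 17)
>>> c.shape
(13, 17, 17)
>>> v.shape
(17, 17)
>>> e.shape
(13, 13)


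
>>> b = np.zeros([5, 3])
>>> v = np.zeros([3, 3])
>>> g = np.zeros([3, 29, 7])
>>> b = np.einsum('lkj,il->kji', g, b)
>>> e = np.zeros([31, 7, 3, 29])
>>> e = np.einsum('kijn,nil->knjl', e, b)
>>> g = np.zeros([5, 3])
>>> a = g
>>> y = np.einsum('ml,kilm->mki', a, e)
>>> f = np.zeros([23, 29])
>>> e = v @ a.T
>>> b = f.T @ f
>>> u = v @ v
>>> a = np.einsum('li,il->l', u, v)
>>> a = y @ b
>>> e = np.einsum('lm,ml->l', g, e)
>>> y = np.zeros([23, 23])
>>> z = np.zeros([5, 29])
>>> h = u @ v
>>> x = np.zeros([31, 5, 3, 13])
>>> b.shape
(29, 29)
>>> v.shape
(3, 3)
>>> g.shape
(5, 3)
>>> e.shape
(5,)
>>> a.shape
(5, 31, 29)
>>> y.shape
(23, 23)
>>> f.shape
(23, 29)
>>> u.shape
(3, 3)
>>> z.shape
(5, 29)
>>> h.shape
(3, 3)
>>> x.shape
(31, 5, 3, 13)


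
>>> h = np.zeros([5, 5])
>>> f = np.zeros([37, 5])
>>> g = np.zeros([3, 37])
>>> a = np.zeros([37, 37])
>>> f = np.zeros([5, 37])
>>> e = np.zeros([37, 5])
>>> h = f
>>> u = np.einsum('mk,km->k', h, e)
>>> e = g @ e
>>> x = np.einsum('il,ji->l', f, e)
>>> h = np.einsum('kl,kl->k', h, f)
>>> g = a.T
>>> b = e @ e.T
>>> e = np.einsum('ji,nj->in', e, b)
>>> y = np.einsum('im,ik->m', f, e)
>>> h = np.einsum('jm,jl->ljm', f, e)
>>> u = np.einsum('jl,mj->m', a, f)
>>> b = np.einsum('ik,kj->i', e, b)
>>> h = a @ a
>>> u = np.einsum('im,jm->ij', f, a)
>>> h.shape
(37, 37)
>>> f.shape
(5, 37)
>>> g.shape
(37, 37)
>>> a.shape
(37, 37)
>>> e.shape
(5, 3)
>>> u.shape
(5, 37)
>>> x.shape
(37,)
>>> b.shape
(5,)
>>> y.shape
(37,)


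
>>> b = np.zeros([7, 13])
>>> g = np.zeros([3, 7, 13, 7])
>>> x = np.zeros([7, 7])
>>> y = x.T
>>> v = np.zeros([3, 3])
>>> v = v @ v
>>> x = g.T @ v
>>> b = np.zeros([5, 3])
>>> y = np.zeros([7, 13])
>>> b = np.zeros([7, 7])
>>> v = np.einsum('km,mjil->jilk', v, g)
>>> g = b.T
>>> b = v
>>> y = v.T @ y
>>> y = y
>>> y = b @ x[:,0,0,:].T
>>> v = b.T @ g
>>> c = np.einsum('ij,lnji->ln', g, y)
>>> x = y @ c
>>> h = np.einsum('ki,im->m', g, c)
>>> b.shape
(7, 13, 7, 3)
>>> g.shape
(7, 7)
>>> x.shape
(7, 13, 7, 13)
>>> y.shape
(7, 13, 7, 7)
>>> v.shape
(3, 7, 13, 7)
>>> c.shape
(7, 13)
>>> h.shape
(13,)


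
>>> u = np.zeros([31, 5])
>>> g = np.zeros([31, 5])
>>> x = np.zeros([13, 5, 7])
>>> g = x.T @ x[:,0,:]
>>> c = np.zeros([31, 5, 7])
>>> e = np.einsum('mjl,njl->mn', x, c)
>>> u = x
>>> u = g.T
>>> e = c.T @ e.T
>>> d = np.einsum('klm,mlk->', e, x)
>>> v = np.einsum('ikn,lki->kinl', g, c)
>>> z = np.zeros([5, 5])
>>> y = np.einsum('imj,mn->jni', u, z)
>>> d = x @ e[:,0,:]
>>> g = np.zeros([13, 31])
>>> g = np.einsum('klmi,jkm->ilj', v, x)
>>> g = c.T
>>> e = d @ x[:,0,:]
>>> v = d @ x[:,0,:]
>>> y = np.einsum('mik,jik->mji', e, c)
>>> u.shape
(7, 5, 7)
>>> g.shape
(7, 5, 31)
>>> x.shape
(13, 5, 7)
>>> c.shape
(31, 5, 7)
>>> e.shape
(13, 5, 7)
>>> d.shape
(13, 5, 13)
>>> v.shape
(13, 5, 7)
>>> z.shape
(5, 5)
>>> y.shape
(13, 31, 5)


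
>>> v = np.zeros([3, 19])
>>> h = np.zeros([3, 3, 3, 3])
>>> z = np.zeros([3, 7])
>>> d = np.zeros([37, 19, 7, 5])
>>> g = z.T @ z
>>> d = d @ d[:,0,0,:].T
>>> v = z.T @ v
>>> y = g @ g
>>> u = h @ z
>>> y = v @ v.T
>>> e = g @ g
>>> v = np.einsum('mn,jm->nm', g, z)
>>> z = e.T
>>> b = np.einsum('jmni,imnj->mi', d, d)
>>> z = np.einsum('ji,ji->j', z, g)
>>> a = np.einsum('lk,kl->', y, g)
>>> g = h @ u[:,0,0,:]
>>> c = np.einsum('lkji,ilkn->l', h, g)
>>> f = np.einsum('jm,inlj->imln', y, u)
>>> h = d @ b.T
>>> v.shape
(7, 7)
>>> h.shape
(37, 19, 7, 19)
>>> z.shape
(7,)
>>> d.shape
(37, 19, 7, 37)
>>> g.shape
(3, 3, 3, 7)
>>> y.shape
(7, 7)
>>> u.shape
(3, 3, 3, 7)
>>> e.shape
(7, 7)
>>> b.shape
(19, 37)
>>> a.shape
()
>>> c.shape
(3,)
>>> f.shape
(3, 7, 3, 3)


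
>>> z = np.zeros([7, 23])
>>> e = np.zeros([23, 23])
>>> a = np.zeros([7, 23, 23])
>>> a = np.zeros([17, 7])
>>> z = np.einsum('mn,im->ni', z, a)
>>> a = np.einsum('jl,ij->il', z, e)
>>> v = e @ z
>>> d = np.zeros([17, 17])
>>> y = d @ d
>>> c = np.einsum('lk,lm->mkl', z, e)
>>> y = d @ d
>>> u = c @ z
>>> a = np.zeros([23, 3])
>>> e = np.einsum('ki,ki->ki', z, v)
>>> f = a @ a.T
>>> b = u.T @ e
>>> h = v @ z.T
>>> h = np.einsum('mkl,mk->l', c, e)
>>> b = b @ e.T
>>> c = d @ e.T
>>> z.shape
(23, 17)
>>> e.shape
(23, 17)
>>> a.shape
(23, 3)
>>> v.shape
(23, 17)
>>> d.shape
(17, 17)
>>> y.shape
(17, 17)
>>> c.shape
(17, 23)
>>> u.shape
(23, 17, 17)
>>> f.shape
(23, 23)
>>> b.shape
(17, 17, 23)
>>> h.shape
(23,)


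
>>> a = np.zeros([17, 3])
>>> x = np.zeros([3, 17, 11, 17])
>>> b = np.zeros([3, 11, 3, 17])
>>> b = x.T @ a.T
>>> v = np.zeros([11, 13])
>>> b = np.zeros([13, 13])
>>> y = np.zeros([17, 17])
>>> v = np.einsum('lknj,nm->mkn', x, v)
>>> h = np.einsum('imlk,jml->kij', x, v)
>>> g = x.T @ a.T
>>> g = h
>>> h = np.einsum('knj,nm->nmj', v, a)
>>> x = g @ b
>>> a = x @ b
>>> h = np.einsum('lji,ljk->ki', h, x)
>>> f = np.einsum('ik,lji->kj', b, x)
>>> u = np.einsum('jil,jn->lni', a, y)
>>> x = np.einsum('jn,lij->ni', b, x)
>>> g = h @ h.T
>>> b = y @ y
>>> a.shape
(17, 3, 13)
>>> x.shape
(13, 3)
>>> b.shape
(17, 17)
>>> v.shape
(13, 17, 11)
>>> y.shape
(17, 17)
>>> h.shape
(13, 11)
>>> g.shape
(13, 13)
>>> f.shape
(13, 3)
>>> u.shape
(13, 17, 3)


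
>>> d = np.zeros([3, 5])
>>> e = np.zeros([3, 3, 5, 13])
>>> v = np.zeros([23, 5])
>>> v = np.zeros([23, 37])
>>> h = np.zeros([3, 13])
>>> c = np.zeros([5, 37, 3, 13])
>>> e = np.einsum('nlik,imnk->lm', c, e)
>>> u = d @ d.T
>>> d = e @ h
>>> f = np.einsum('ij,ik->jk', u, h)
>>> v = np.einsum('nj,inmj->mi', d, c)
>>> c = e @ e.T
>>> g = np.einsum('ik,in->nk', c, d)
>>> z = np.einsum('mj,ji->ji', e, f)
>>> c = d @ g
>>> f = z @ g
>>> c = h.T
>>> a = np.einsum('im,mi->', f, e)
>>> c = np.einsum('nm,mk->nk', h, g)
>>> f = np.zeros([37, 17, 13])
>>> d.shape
(37, 13)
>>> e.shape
(37, 3)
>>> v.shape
(3, 5)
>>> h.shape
(3, 13)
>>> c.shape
(3, 37)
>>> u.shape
(3, 3)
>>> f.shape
(37, 17, 13)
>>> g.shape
(13, 37)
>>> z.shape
(3, 13)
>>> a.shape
()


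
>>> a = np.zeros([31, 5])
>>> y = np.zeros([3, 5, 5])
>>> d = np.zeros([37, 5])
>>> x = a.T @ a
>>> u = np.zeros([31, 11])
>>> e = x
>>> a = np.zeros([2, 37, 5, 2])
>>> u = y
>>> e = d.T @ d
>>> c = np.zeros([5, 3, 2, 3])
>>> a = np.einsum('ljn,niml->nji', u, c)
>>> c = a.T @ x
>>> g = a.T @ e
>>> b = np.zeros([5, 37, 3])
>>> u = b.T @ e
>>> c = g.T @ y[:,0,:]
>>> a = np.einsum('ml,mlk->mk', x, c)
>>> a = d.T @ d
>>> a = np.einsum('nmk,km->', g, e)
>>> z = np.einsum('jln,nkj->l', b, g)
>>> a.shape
()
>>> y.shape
(3, 5, 5)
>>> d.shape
(37, 5)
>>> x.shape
(5, 5)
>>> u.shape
(3, 37, 5)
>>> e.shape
(5, 5)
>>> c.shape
(5, 5, 5)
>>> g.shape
(3, 5, 5)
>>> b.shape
(5, 37, 3)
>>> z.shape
(37,)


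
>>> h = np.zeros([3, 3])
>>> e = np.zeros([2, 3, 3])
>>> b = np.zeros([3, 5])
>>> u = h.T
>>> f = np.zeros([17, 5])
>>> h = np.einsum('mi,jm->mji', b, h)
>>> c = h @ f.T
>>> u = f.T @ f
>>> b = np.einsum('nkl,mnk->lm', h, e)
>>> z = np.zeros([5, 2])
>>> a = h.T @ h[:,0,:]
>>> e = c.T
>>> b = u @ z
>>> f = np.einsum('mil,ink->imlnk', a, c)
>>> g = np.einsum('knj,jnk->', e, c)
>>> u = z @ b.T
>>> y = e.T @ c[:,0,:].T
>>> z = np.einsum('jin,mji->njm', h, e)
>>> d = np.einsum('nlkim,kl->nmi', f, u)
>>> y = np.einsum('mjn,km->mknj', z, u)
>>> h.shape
(3, 3, 5)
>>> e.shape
(17, 3, 3)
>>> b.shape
(5, 2)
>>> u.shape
(5, 5)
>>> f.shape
(3, 5, 5, 3, 17)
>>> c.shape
(3, 3, 17)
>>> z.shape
(5, 3, 17)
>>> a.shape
(5, 3, 5)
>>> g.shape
()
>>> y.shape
(5, 5, 17, 3)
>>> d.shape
(3, 17, 3)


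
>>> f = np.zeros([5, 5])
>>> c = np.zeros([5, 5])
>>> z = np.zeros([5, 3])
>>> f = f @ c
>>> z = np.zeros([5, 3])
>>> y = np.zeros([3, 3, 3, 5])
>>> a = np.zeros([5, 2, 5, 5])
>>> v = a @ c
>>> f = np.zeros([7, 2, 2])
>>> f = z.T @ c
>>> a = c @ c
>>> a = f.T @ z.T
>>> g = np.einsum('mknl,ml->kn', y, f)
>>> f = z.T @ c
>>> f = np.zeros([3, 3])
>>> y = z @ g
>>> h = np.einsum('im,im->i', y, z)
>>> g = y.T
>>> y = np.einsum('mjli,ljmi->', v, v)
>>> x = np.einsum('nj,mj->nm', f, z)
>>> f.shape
(3, 3)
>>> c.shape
(5, 5)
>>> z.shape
(5, 3)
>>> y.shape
()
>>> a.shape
(5, 5)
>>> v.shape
(5, 2, 5, 5)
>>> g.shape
(3, 5)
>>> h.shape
(5,)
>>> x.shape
(3, 5)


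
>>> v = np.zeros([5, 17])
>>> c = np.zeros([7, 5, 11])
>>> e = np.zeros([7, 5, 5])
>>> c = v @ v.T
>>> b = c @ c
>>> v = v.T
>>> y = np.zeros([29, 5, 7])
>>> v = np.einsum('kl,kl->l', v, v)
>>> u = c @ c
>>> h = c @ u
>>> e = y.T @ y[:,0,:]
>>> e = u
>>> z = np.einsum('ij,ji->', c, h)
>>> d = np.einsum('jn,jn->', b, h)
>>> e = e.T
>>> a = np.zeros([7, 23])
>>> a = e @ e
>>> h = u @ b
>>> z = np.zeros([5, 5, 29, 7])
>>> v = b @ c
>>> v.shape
(5, 5)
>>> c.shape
(5, 5)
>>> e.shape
(5, 5)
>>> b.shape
(5, 5)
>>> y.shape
(29, 5, 7)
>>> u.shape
(5, 5)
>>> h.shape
(5, 5)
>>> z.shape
(5, 5, 29, 7)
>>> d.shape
()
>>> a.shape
(5, 5)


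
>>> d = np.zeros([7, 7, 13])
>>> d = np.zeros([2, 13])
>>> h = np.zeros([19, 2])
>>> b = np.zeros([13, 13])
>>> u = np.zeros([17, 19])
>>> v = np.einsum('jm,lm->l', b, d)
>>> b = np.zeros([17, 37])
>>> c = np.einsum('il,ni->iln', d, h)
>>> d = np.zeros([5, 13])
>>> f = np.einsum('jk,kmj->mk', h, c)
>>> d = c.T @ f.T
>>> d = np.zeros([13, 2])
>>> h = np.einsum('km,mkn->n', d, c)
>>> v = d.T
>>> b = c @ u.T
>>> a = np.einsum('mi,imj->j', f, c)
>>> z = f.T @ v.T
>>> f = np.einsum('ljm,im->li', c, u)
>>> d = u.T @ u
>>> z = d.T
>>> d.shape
(19, 19)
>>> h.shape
(19,)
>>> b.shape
(2, 13, 17)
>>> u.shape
(17, 19)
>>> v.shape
(2, 13)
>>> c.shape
(2, 13, 19)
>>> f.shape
(2, 17)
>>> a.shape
(19,)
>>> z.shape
(19, 19)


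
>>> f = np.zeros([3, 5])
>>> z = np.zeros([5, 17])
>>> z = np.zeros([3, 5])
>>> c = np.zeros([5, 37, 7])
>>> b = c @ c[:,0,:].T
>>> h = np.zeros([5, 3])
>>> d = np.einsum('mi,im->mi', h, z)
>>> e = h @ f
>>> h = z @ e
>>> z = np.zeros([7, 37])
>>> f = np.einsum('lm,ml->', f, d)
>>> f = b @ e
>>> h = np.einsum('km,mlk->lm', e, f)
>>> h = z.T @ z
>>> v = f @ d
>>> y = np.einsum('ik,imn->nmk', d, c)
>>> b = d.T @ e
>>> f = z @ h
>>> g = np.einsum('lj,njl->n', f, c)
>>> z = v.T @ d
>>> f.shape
(7, 37)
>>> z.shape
(3, 37, 3)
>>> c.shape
(5, 37, 7)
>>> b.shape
(3, 5)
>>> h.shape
(37, 37)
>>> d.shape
(5, 3)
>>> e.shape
(5, 5)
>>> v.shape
(5, 37, 3)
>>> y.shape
(7, 37, 3)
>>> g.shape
(5,)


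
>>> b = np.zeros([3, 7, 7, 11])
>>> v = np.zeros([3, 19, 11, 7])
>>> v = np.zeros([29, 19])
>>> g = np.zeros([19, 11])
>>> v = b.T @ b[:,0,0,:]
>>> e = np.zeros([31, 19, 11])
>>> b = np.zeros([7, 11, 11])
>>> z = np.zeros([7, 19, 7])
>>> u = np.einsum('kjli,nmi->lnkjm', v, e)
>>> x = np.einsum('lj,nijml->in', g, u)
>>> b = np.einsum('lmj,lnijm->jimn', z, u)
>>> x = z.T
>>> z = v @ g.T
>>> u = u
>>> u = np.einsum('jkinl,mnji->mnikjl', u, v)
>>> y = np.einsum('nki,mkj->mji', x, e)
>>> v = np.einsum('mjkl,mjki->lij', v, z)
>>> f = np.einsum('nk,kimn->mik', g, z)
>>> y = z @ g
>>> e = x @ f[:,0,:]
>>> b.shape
(7, 11, 19, 31)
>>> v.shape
(11, 19, 7)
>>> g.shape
(19, 11)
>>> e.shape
(7, 19, 11)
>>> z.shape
(11, 7, 7, 19)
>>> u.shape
(11, 7, 11, 31, 7, 19)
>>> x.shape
(7, 19, 7)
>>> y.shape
(11, 7, 7, 11)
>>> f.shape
(7, 7, 11)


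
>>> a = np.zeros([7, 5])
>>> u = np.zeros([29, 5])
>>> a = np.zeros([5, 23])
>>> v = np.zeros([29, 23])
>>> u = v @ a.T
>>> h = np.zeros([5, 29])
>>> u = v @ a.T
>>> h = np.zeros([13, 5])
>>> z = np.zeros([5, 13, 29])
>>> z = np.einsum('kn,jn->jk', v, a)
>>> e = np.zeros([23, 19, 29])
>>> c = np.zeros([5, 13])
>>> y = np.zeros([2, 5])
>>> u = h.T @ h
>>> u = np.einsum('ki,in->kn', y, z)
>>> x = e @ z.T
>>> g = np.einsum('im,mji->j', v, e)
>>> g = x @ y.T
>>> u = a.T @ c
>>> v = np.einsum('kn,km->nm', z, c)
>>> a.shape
(5, 23)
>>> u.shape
(23, 13)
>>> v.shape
(29, 13)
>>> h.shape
(13, 5)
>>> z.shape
(5, 29)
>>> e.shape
(23, 19, 29)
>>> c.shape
(5, 13)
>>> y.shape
(2, 5)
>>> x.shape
(23, 19, 5)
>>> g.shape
(23, 19, 2)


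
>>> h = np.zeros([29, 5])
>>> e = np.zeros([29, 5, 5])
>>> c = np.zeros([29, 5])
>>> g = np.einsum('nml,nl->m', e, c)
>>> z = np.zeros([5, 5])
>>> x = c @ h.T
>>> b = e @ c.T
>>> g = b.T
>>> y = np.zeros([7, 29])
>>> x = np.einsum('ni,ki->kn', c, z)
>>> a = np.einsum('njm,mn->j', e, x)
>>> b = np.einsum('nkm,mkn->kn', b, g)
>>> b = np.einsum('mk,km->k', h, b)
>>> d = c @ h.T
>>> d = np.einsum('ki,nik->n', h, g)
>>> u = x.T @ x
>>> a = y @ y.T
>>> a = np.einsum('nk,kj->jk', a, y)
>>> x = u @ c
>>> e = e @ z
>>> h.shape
(29, 5)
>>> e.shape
(29, 5, 5)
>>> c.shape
(29, 5)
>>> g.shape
(29, 5, 29)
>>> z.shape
(5, 5)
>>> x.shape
(29, 5)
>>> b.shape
(5,)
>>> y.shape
(7, 29)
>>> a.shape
(29, 7)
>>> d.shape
(29,)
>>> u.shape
(29, 29)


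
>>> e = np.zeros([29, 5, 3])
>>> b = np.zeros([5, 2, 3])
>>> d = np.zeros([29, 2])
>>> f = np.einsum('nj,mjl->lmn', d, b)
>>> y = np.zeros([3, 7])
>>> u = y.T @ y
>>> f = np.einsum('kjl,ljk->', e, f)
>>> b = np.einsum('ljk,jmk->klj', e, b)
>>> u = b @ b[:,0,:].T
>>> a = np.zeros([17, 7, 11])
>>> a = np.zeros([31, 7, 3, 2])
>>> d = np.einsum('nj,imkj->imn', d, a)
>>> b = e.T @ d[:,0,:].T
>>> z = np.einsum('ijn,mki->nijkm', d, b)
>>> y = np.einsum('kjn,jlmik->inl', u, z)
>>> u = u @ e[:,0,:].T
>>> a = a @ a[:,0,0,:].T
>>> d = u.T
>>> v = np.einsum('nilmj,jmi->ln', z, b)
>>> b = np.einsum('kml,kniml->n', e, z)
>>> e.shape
(29, 5, 3)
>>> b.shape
(31,)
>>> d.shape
(29, 29, 3)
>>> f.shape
()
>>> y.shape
(5, 3, 31)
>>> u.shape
(3, 29, 29)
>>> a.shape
(31, 7, 3, 31)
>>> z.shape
(29, 31, 7, 5, 3)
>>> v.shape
(7, 29)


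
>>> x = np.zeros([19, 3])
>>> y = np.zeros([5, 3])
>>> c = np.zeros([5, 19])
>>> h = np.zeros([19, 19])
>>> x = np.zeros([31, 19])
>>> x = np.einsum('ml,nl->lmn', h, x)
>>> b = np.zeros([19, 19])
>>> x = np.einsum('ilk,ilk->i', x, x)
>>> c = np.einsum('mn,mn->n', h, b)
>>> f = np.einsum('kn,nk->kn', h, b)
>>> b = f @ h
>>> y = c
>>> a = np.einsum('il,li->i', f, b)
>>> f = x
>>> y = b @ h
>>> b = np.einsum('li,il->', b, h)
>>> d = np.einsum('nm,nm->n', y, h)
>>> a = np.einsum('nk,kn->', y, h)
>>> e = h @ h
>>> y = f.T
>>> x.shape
(19,)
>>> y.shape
(19,)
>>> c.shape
(19,)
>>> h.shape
(19, 19)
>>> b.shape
()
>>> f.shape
(19,)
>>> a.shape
()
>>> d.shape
(19,)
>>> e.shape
(19, 19)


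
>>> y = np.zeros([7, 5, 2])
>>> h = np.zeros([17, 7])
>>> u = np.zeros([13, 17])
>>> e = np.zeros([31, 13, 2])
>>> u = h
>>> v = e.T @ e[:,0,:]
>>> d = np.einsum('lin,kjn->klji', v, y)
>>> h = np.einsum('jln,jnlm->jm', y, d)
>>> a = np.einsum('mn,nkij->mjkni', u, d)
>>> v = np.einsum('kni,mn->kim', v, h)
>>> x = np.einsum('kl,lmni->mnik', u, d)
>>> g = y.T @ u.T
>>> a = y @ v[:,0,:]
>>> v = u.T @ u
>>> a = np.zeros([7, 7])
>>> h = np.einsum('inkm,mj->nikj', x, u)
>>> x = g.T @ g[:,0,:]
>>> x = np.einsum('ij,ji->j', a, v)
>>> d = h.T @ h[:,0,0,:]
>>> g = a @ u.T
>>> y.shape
(7, 5, 2)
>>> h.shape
(5, 2, 13, 7)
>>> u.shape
(17, 7)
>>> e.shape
(31, 13, 2)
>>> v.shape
(7, 7)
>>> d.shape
(7, 13, 2, 7)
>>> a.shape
(7, 7)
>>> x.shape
(7,)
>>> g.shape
(7, 17)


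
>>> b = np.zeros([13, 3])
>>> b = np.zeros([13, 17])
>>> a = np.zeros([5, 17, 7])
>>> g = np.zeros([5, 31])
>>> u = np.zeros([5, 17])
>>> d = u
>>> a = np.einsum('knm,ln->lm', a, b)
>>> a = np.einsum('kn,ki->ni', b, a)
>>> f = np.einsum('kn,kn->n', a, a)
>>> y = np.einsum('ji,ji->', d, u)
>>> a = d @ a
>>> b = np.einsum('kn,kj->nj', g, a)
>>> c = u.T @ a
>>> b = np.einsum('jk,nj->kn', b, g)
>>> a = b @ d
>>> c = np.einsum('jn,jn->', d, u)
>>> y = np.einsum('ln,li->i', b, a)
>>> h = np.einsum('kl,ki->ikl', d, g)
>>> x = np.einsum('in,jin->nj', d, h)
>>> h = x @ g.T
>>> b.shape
(7, 5)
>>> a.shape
(7, 17)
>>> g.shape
(5, 31)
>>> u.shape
(5, 17)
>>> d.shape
(5, 17)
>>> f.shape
(7,)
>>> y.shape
(17,)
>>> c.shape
()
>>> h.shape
(17, 5)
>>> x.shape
(17, 31)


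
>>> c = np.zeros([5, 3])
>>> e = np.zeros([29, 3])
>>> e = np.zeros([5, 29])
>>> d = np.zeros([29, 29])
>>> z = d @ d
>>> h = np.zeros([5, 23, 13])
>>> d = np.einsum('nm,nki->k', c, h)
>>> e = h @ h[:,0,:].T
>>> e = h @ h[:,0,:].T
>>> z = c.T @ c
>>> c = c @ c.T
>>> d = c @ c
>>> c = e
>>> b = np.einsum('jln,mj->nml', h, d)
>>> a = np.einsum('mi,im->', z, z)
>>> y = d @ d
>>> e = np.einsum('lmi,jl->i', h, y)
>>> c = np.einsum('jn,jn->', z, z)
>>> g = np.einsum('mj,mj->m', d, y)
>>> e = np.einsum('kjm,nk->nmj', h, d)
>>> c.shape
()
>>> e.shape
(5, 13, 23)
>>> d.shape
(5, 5)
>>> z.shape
(3, 3)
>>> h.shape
(5, 23, 13)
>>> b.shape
(13, 5, 23)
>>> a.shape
()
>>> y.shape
(5, 5)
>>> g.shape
(5,)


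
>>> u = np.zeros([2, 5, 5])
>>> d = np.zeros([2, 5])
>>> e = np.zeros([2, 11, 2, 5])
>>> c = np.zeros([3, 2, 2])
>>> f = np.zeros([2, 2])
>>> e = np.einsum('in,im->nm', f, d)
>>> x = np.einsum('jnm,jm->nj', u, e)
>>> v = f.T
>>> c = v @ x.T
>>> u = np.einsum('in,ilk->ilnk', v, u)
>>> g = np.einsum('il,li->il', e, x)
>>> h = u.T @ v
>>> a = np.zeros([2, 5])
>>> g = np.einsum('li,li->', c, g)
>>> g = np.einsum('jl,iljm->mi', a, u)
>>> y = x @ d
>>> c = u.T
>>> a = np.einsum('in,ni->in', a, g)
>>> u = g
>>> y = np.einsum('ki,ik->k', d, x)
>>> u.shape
(5, 2)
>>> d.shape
(2, 5)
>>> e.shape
(2, 5)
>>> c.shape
(5, 2, 5, 2)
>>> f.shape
(2, 2)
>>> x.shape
(5, 2)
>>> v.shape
(2, 2)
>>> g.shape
(5, 2)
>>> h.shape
(5, 2, 5, 2)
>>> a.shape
(2, 5)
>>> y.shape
(2,)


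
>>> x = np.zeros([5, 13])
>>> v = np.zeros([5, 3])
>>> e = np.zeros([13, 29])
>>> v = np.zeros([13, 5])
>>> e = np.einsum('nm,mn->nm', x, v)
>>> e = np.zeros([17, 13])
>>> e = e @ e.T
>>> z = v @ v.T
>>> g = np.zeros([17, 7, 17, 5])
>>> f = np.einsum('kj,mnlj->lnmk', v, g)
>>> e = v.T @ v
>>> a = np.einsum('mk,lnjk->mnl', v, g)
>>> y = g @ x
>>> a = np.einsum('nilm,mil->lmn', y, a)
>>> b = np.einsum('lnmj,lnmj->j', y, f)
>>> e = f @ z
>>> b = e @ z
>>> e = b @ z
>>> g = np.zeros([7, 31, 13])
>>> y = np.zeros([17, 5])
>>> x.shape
(5, 13)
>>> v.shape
(13, 5)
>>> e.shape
(17, 7, 17, 13)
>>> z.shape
(13, 13)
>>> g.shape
(7, 31, 13)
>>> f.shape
(17, 7, 17, 13)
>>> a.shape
(17, 13, 17)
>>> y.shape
(17, 5)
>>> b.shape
(17, 7, 17, 13)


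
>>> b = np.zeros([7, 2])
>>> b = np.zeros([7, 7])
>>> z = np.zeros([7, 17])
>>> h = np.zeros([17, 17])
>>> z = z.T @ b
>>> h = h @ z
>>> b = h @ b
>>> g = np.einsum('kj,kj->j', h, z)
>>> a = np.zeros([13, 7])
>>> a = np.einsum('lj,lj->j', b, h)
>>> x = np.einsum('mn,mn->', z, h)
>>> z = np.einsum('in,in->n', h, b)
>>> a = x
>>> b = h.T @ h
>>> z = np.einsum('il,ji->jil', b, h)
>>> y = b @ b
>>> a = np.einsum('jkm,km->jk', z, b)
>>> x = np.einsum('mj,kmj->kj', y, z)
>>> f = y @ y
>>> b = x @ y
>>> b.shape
(17, 7)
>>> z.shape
(17, 7, 7)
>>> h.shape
(17, 7)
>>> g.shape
(7,)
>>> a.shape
(17, 7)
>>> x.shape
(17, 7)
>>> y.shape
(7, 7)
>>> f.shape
(7, 7)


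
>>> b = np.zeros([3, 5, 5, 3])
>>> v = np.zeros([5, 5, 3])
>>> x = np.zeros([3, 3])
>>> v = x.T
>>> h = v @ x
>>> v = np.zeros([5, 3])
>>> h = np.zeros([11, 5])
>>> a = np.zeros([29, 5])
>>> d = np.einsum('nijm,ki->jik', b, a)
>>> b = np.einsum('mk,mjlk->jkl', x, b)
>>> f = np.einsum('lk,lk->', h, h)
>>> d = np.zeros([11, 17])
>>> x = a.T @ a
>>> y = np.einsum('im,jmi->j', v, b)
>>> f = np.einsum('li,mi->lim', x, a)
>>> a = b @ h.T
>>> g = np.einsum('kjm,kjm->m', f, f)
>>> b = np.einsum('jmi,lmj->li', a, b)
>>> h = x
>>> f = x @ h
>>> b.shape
(5, 11)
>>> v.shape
(5, 3)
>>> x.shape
(5, 5)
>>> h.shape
(5, 5)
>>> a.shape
(5, 3, 11)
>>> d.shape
(11, 17)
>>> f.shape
(5, 5)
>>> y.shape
(5,)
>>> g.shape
(29,)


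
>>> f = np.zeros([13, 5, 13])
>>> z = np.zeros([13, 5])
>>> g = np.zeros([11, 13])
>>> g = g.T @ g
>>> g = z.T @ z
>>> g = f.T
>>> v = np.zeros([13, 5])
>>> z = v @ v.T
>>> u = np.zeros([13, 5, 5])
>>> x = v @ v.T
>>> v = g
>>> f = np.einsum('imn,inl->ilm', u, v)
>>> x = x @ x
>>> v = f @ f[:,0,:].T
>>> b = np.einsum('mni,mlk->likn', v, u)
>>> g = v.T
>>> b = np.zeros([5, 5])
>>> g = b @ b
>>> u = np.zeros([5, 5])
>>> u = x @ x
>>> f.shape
(13, 13, 5)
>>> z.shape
(13, 13)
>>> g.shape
(5, 5)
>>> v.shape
(13, 13, 13)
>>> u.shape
(13, 13)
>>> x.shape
(13, 13)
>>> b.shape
(5, 5)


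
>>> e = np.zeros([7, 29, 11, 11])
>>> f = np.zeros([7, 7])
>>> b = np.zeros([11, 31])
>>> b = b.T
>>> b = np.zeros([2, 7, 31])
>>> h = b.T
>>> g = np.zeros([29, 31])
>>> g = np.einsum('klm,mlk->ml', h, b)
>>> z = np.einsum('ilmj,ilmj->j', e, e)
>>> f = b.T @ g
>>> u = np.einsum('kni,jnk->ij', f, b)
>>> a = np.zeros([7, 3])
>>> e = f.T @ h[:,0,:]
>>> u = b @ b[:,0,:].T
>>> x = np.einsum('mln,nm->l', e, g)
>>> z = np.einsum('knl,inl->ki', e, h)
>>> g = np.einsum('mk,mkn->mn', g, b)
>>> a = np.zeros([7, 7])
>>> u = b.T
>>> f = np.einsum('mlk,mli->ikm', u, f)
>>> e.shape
(7, 7, 2)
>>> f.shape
(7, 2, 31)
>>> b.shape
(2, 7, 31)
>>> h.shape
(31, 7, 2)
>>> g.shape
(2, 31)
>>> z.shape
(7, 31)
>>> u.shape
(31, 7, 2)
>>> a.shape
(7, 7)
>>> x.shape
(7,)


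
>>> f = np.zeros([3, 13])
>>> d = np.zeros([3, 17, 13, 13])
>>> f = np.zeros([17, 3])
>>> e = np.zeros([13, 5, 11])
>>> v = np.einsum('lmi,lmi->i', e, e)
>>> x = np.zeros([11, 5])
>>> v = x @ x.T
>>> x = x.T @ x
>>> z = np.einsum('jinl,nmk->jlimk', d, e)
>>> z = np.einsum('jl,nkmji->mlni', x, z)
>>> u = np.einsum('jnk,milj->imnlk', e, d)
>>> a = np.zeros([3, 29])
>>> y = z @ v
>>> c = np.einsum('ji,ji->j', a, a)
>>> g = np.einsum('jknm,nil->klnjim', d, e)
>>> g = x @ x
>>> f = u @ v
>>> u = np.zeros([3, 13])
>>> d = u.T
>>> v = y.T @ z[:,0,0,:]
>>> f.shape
(17, 3, 5, 13, 11)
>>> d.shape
(13, 3)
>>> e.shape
(13, 5, 11)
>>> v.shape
(11, 3, 5, 11)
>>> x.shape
(5, 5)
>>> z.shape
(17, 5, 3, 11)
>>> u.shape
(3, 13)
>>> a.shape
(3, 29)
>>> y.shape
(17, 5, 3, 11)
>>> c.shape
(3,)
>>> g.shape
(5, 5)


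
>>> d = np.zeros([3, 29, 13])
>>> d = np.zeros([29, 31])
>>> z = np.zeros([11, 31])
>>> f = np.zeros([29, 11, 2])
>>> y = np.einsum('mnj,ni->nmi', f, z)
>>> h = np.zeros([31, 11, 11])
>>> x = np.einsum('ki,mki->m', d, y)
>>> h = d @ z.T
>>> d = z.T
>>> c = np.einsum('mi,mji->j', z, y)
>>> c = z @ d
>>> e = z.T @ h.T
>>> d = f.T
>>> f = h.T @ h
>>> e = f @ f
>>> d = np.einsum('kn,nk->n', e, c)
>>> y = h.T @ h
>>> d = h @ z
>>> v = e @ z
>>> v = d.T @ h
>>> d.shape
(29, 31)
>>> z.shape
(11, 31)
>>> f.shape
(11, 11)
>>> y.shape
(11, 11)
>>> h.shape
(29, 11)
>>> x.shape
(11,)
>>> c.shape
(11, 11)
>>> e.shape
(11, 11)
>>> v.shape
(31, 11)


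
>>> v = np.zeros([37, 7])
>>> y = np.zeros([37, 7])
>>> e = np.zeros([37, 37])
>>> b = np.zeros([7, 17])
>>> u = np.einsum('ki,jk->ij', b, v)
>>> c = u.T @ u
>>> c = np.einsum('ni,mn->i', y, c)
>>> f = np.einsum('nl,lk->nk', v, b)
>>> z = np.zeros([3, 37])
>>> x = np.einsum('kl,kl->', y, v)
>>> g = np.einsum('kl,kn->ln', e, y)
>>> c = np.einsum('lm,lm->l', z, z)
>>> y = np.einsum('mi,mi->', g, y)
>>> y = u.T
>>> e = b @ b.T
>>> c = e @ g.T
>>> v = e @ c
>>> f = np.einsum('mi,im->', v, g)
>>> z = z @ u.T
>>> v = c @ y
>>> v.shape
(7, 17)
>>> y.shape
(37, 17)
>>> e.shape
(7, 7)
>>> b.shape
(7, 17)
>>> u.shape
(17, 37)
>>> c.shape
(7, 37)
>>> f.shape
()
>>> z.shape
(3, 17)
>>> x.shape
()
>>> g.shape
(37, 7)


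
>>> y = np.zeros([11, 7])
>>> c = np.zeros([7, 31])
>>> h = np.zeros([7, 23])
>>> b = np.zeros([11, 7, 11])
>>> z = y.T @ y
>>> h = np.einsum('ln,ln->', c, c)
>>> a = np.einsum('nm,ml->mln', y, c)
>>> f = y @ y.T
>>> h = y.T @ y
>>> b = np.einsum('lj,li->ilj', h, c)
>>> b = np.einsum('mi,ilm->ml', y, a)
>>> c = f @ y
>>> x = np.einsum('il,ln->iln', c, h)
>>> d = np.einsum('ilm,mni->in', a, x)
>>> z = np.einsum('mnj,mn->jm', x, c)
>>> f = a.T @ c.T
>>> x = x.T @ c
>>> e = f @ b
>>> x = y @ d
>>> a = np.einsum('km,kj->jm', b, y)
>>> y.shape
(11, 7)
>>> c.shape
(11, 7)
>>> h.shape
(7, 7)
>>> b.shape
(11, 31)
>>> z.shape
(7, 11)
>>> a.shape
(7, 31)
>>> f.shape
(11, 31, 11)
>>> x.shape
(11, 7)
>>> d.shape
(7, 7)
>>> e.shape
(11, 31, 31)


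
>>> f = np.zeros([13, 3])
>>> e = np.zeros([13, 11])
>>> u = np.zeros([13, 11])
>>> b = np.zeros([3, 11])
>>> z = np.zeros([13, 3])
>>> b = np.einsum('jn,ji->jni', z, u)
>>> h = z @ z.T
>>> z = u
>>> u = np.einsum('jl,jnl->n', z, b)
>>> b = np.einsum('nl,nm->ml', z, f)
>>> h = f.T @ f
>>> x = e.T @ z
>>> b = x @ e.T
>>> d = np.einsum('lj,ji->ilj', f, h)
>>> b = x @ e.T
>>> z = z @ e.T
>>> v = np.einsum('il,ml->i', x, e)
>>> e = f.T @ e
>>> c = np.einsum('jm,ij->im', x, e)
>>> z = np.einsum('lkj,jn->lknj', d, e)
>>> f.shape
(13, 3)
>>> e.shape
(3, 11)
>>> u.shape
(3,)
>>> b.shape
(11, 13)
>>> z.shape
(3, 13, 11, 3)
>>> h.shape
(3, 3)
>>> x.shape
(11, 11)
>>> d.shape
(3, 13, 3)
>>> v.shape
(11,)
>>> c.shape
(3, 11)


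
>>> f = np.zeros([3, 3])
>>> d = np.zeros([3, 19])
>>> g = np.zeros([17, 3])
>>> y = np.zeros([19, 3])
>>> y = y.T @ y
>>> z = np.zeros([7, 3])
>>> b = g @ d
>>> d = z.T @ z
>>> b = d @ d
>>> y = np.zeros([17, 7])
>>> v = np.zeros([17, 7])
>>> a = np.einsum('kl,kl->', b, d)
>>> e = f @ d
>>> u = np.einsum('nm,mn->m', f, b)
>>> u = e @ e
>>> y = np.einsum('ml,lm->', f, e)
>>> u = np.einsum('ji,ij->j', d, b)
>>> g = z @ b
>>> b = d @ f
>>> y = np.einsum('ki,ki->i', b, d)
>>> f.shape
(3, 3)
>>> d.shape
(3, 3)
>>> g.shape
(7, 3)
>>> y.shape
(3,)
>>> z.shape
(7, 3)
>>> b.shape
(3, 3)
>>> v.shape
(17, 7)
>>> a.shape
()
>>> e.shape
(3, 3)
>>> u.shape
(3,)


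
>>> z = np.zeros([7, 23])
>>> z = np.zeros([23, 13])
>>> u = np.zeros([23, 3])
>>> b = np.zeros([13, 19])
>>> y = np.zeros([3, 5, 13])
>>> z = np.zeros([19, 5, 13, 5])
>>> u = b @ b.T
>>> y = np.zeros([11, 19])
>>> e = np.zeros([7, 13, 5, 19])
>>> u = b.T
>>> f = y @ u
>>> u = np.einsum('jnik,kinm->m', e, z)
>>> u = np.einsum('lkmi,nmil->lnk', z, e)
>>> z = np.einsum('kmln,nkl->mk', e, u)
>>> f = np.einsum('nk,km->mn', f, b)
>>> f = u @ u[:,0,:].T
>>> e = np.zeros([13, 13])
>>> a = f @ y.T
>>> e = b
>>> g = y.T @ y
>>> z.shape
(13, 7)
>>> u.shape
(19, 7, 5)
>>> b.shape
(13, 19)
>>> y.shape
(11, 19)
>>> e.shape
(13, 19)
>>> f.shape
(19, 7, 19)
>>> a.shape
(19, 7, 11)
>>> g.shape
(19, 19)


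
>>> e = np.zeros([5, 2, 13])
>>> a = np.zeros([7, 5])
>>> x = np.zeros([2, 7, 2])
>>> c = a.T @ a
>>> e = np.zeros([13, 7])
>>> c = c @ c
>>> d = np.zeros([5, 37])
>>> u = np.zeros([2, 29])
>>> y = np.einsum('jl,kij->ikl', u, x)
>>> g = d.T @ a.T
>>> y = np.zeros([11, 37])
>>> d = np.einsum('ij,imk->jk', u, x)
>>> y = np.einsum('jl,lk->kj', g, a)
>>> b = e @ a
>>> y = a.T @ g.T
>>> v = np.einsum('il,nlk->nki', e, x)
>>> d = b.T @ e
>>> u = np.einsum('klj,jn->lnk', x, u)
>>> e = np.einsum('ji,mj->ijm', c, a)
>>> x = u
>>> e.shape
(5, 5, 7)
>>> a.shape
(7, 5)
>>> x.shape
(7, 29, 2)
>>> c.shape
(5, 5)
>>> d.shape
(5, 7)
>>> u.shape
(7, 29, 2)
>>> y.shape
(5, 37)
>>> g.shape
(37, 7)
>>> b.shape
(13, 5)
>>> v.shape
(2, 2, 13)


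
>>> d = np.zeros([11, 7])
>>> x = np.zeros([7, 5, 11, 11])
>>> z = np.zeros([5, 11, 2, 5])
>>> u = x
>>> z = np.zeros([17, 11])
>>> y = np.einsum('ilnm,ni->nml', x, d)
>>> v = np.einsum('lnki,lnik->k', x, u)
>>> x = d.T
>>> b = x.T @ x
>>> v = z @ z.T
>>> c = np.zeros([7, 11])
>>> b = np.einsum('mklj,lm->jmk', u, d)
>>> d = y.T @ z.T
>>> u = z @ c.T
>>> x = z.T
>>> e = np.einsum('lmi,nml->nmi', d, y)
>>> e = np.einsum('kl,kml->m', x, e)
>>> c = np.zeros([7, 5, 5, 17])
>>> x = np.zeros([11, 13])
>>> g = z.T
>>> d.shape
(5, 11, 17)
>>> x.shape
(11, 13)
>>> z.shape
(17, 11)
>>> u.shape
(17, 7)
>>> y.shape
(11, 11, 5)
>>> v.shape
(17, 17)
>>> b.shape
(11, 7, 5)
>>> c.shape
(7, 5, 5, 17)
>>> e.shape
(11,)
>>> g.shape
(11, 17)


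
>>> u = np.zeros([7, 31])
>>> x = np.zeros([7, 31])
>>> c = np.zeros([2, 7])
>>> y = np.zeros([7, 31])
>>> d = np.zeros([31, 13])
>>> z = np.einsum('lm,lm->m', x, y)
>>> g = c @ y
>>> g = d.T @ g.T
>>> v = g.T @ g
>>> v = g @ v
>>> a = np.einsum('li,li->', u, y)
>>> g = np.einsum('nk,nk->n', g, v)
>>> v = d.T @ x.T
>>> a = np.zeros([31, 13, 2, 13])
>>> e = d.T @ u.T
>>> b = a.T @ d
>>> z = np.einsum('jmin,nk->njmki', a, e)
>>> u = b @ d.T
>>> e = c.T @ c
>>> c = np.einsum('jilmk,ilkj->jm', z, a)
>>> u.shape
(13, 2, 13, 31)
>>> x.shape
(7, 31)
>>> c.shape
(13, 7)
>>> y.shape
(7, 31)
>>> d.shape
(31, 13)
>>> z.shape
(13, 31, 13, 7, 2)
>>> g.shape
(13,)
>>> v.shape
(13, 7)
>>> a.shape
(31, 13, 2, 13)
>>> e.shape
(7, 7)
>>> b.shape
(13, 2, 13, 13)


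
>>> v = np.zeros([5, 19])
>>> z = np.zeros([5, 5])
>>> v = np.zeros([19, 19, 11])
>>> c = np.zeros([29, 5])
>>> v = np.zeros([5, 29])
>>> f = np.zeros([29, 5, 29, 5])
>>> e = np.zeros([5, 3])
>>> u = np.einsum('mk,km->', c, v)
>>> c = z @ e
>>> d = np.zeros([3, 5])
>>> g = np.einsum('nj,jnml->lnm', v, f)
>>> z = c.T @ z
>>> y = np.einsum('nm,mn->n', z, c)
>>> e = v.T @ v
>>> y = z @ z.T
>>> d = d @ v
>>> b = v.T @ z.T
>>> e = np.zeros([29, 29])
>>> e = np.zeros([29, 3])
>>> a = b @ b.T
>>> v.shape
(5, 29)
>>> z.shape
(3, 5)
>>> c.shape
(5, 3)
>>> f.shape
(29, 5, 29, 5)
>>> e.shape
(29, 3)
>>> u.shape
()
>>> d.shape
(3, 29)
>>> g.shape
(5, 5, 29)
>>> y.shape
(3, 3)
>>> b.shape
(29, 3)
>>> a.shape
(29, 29)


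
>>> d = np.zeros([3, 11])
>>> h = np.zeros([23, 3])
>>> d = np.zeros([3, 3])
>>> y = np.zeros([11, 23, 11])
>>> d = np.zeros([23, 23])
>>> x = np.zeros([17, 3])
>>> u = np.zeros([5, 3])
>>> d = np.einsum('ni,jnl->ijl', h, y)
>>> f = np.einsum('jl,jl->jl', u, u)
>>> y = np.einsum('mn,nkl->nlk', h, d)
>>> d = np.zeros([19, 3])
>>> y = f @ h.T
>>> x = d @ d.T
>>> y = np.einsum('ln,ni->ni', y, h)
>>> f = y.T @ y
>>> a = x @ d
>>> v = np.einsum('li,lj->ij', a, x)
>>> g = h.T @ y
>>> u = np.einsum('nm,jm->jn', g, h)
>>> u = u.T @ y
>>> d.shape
(19, 3)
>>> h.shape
(23, 3)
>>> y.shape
(23, 3)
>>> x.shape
(19, 19)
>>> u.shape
(3, 3)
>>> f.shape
(3, 3)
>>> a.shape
(19, 3)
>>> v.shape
(3, 19)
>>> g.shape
(3, 3)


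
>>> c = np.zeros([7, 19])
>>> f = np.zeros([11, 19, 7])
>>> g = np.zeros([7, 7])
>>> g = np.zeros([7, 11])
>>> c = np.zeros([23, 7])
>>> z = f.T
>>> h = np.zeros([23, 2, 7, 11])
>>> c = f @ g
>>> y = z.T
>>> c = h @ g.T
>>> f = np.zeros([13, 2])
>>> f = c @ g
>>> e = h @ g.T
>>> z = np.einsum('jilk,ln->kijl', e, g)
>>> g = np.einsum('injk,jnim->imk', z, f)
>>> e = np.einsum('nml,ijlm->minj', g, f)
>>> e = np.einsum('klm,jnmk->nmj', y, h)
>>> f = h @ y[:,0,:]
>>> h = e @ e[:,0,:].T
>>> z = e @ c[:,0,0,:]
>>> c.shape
(23, 2, 7, 7)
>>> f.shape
(23, 2, 7, 7)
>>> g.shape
(7, 11, 7)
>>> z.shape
(2, 7, 7)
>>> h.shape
(2, 7, 2)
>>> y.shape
(11, 19, 7)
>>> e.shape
(2, 7, 23)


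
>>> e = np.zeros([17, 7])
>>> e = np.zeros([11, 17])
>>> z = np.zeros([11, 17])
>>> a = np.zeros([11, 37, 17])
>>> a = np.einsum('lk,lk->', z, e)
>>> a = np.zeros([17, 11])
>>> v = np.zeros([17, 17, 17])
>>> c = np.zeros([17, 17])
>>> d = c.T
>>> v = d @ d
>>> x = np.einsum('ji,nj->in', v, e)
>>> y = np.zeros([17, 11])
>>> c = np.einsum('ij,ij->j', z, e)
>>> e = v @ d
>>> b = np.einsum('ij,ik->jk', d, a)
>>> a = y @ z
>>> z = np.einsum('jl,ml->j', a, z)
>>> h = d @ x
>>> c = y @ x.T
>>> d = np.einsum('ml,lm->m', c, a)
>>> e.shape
(17, 17)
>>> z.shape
(17,)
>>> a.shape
(17, 17)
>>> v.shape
(17, 17)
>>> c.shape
(17, 17)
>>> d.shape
(17,)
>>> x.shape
(17, 11)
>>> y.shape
(17, 11)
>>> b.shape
(17, 11)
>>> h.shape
(17, 11)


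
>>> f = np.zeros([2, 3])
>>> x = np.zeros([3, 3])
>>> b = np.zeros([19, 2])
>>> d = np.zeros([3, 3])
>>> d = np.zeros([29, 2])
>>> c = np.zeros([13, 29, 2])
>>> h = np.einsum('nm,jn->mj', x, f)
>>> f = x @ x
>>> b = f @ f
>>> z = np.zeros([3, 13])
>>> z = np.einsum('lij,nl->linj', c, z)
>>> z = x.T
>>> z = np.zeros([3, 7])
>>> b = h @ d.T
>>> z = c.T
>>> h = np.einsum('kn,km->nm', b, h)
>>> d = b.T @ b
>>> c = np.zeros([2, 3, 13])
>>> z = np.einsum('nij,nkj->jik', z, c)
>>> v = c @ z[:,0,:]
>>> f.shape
(3, 3)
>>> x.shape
(3, 3)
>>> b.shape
(3, 29)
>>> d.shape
(29, 29)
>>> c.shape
(2, 3, 13)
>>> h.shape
(29, 2)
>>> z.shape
(13, 29, 3)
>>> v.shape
(2, 3, 3)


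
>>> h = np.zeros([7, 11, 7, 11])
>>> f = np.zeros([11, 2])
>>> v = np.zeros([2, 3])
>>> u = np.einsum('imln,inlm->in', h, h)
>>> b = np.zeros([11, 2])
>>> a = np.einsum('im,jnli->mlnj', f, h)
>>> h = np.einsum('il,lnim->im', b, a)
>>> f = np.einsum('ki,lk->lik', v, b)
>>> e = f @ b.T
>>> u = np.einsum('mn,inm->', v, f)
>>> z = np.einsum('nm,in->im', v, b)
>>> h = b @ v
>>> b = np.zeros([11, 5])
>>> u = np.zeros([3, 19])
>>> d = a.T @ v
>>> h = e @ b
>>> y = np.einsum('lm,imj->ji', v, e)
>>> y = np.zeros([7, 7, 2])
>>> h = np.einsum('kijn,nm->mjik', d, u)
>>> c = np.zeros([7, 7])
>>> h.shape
(19, 7, 11, 7)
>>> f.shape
(11, 3, 2)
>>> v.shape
(2, 3)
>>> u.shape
(3, 19)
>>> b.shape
(11, 5)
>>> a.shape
(2, 7, 11, 7)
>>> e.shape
(11, 3, 11)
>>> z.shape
(11, 3)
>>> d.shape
(7, 11, 7, 3)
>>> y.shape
(7, 7, 2)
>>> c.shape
(7, 7)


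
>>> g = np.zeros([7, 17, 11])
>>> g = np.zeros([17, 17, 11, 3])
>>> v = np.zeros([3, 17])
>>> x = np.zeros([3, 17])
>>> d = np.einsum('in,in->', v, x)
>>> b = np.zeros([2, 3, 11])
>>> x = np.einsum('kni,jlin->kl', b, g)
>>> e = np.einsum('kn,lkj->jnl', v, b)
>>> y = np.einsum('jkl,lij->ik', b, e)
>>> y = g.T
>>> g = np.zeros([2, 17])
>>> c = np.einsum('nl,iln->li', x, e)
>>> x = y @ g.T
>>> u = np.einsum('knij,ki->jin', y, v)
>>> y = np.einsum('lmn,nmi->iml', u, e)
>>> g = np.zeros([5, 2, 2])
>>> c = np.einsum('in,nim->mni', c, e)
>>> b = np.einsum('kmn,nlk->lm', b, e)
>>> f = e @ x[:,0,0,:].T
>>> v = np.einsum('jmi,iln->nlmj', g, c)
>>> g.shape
(5, 2, 2)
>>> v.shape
(17, 11, 2, 5)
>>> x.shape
(3, 11, 17, 2)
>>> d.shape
()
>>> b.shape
(17, 3)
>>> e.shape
(11, 17, 2)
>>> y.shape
(2, 17, 17)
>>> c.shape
(2, 11, 17)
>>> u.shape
(17, 17, 11)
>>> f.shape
(11, 17, 3)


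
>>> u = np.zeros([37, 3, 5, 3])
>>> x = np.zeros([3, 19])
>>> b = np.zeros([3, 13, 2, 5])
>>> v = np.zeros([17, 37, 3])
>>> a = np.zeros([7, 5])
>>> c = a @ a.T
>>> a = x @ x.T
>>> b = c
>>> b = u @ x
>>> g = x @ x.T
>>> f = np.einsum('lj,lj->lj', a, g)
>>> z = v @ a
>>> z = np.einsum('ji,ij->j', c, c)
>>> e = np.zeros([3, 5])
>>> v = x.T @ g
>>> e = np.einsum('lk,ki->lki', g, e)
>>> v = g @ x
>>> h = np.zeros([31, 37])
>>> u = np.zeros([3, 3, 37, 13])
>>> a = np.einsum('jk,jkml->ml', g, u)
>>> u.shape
(3, 3, 37, 13)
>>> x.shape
(3, 19)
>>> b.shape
(37, 3, 5, 19)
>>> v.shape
(3, 19)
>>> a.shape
(37, 13)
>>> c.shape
(7, 7)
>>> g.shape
(3, 3)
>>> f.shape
(3, 3)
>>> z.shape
(7,)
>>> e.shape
(3, 3, 5)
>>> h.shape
(31, 37)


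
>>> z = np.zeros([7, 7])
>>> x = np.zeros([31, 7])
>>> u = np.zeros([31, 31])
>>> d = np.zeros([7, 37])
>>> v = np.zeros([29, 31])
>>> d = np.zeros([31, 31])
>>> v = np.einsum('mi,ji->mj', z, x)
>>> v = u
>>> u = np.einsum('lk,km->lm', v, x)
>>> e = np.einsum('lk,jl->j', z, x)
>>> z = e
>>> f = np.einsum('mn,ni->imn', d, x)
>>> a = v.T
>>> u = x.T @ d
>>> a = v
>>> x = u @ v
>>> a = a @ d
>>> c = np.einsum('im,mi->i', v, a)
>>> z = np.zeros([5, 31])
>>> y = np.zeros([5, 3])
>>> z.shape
(5, 31)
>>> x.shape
(7, 31)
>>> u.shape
(7, 31)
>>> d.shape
(31, 31)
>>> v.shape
(31, 31)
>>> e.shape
(31,)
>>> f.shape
(7, 31, 31)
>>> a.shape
(31, 31)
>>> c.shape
(31,)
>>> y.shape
(5, 3)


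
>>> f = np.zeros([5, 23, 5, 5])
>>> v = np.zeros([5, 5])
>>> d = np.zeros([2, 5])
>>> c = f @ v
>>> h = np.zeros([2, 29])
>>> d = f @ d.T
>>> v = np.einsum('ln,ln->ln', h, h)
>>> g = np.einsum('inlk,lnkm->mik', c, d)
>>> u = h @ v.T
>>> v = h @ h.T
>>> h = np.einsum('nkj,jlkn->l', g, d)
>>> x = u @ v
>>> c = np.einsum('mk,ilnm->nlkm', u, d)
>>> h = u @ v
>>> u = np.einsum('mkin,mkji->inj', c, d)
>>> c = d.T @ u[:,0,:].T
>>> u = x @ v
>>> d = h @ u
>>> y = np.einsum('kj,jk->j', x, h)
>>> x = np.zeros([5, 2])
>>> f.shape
(5, 23, 5, 5)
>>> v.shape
(2, 2)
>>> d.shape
(2, 2)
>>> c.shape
(2, 5, 23, 2)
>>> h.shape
(2, 2)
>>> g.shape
(2, 5, 5)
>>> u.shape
(2, 2)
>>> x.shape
(5, 2)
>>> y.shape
(2,)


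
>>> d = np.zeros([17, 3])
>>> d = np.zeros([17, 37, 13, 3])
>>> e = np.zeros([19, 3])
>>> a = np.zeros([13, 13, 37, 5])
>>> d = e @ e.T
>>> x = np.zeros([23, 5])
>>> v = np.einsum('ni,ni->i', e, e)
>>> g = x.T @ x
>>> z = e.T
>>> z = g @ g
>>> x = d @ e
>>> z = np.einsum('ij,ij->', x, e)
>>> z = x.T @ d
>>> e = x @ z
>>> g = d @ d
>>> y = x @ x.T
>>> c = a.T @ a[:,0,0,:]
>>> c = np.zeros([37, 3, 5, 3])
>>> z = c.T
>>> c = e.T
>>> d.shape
(19, 19)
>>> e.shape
(19, 19)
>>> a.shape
(13, 13, 37, 5)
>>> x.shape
(19, 3)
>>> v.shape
(3,)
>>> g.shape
(19, 19)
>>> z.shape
(3, 5, 3, 37)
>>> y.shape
(19, 19)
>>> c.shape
(19, 19)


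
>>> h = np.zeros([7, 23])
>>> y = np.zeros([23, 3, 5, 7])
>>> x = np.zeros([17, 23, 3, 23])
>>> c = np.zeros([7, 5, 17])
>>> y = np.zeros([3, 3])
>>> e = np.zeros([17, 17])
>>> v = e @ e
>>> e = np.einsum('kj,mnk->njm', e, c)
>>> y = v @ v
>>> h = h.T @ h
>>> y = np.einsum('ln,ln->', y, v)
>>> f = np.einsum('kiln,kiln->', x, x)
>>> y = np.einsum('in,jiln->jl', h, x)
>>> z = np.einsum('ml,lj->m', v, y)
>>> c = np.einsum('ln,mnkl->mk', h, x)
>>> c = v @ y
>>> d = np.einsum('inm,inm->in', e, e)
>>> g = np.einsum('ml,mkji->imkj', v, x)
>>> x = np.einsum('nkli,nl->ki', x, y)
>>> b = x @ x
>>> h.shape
(23, 23)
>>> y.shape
(17, 3)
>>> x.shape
(23, 23)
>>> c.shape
(17, 3)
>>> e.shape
(5, 17, 7)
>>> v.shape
(17, 17)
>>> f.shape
()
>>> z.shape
(17,)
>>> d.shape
(5, 17)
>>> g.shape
(23, 17, 23, 3)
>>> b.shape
(23, 23)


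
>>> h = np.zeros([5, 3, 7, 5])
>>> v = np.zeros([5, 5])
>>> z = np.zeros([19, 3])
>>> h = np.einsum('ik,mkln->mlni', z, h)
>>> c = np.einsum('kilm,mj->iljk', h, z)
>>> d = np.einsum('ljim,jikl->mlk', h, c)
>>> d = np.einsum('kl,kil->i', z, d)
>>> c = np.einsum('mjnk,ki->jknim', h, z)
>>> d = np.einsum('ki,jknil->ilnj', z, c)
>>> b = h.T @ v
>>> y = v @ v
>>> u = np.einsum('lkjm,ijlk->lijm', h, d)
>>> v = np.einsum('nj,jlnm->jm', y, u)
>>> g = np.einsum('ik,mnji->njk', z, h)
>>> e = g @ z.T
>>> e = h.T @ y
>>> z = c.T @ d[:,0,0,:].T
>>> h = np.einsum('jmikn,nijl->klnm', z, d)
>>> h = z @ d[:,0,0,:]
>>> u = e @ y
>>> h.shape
(5, 3, 5, 19, 7)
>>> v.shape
(5, 19)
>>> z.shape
(5, 3, 5, 19, 3)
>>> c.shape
(7, 19, 5, 3, 5)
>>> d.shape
(3, 5, 5, 7)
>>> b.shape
(19, 5, 7, 5)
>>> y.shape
(5, 5)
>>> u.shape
(19, 5, 7, 5)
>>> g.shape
(7, 5, 3)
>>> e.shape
(19, 5, 7, 5)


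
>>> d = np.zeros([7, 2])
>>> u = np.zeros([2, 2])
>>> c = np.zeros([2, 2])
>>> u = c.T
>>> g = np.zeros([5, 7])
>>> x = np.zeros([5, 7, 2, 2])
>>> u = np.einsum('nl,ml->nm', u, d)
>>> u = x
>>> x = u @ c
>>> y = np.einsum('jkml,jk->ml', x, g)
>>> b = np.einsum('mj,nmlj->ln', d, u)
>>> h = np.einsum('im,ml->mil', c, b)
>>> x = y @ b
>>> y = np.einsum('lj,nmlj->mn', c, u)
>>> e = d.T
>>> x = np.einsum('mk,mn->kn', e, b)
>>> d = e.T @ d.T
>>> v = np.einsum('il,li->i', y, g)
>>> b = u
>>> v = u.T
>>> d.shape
(7, 7)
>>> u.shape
(5, 7, 2, 2)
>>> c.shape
(2, 2)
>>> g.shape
(5, 7)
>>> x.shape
(7, 5)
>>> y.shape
(7, 5)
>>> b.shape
(5, 7, 2, 2)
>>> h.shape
(2, 2, 5)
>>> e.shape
(2, 7)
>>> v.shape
(2, 2, 7, 5)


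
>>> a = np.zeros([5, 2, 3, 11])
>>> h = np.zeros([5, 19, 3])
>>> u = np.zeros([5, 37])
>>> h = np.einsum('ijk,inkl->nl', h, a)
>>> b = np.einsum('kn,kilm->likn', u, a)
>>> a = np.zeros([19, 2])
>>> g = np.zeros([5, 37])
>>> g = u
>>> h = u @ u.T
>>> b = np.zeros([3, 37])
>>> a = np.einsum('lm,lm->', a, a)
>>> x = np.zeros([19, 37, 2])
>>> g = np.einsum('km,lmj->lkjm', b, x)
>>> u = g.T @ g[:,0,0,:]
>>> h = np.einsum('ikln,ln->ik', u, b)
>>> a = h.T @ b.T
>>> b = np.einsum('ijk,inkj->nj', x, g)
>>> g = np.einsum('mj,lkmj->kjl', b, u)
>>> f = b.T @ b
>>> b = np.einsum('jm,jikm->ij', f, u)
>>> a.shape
(2, 3)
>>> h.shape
(37, 2)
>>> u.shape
(37, 2, 3, 37)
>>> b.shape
(2, 37)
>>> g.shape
(2, 37, 37)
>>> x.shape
(19, 37, 2)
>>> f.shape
(37, 37)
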